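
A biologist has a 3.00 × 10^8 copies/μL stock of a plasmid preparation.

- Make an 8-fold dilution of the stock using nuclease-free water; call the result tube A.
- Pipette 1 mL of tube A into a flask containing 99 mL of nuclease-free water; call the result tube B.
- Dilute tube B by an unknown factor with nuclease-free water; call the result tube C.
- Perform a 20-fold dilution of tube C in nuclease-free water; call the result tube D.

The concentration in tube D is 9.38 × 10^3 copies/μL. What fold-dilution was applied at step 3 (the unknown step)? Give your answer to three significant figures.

Step 1: 8-fold → factor 8
Step 2: 1 mL + 99 mL = 100 mL total → factor 100/1 = 100
Step 3: unknown factor x
Step 4: 20-fold → factor 20
Product of known-step factors = 16000
Overall factor = 3.00 × 10^8 copies/μL / (9.38 × 10^3 copies/μL) = 31983
x = 31983 / 16000 = 2.00

2.00-fold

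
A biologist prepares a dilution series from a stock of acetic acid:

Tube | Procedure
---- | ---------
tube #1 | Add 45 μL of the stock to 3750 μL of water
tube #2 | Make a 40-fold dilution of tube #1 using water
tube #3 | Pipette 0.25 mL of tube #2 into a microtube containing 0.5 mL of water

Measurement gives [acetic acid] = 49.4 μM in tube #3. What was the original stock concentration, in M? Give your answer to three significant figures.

Step 1: 45 μL + 3750 μL = 3795 μL total → factor 3795/45 = 84.333
Step 2: 40-fold → factor 40
Step 3: 0.25 mL + 0.5 mL = 0.75 mL total → factor 0.75/0.25 = 3
Overall dilution factor = 84.333 × 40 × 3 = 10120
Stock = 49.4 μM × 10120 = 4.999 × 10^5 μM = 0.500 M

0.500 M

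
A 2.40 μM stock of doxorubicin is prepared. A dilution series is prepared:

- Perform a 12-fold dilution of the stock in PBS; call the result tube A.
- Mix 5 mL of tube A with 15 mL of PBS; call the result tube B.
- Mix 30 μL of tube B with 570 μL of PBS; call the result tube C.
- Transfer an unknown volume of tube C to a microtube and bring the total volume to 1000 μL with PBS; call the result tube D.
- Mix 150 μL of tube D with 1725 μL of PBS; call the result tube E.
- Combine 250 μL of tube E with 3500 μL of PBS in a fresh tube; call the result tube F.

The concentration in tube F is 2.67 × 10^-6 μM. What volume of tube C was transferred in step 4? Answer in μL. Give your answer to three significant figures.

200 μL

Step 1: 12-fold → factor 12
Step 2: 5 mL + 15 mL = 20 mL total → factor 20/5 = 4
Step 3: 30 μL + 570 μL = 600 μL total → factor 600/30 = 20
Step 4: v brought to 1000 μL → factor = 1000 μL/v
Step 5: 150 μL + 1725 μL = 1875 μL total → factor 1875/150 = 12.5
Step 6: 250 μL + 3500 μL = 3750 μL total → factor 3750/250 = 15
Product of known-step factors = 1.8 × 10^5
Overall factor = 2.40 μM / (2.67 × 10^-6 μM) = 8.9888 × 10^5
Step-4 factor = 8.9888 × 10^5 / 1.8 × 10^5 = 4.9938
v = 1000 μL / 4.9938 = 200 μL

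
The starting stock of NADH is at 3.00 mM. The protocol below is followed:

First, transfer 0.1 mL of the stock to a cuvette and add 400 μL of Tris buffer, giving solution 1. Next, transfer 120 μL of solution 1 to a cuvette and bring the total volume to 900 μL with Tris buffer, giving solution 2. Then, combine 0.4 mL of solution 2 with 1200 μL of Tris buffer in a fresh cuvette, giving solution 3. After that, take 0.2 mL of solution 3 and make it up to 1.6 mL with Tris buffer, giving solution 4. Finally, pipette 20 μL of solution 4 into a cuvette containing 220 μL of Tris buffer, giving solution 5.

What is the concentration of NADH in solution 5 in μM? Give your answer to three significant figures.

Step 1: 0.1 mL + 400 μL = 0.5 mL total → factor 0.5/0.1 = 5
Step 2: 120 μL brought to 900 μL → factor 900/120 = 7.5
Step 3: 0.4 mL + 1200 μL = 1.6 mL total → factor 1.6/0.4 = 4
Step 4: 0.2 mL brought to 1.6 mL → factor 1.6/0.2 = 8
Step 5: 20 μL + 220 μL = 240 μL total → factor 240/20 = 12
Overall dilution factor = 5 × 7.5 × 4 × 8 × 12 = 14400
Final = 3.00 mM / 14400 = 0.0002083 mM = 0.208 μM

0.208 μM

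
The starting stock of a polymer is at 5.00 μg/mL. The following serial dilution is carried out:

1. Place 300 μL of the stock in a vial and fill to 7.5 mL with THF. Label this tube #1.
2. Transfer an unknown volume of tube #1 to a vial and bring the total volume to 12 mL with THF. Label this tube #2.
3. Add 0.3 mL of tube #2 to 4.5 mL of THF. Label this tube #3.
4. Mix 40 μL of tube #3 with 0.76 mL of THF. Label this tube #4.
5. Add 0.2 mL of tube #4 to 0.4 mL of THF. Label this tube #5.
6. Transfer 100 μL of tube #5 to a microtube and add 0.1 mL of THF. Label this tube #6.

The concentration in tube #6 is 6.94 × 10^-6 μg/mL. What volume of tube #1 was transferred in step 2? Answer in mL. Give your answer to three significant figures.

Step 1: 300 μL brought to 7.5 mL → factor 7500/300 = 25
Step 2: v brought to 12 mL → factor = 12 mL/v
Step 3: 0.3 mL + 4.5 mL = 4.8 mL total → factor 4.8/0.3 = 16
Step 4: 40 μL + 0.76 mL = 800 μL total → factor 800/40 = 20
Step 5: 0.2 mL + 0.4 mL = 0.6 mL total → factor 0.6/0.2 = 3
Step 6: 100 μL + 0.1 mL = 200 μL total → factor 200/100 = 2
Product of known-step factors = 48000
Overall factor = 5.00 μg/mL / (6.94 × 10^-6 μg/mL) = 7.2046 × 10^5
Step-2 factor = 7.2046 × 10^5 / 48000 = 15.01
v = 12 mL / 15.01 = 0.799 mL

0.799 mL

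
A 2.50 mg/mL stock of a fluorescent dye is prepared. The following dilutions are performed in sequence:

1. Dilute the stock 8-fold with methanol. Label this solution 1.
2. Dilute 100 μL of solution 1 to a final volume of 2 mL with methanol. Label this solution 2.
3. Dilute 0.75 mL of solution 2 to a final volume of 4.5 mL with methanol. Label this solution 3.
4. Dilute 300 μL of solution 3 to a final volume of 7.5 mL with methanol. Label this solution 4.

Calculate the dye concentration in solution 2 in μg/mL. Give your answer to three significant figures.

15.6 μg/mL

Step 1: 8-fold → factor 8
Step 2: 100 μL brought to 2 mL → factor 2000/100 = 20
Dilution factor through solution 2 = 8 × 20 = 160
[solution 2] = 2.50 mg/mL / 160 = 0.01562 mg/mL = 15.6 μg/mL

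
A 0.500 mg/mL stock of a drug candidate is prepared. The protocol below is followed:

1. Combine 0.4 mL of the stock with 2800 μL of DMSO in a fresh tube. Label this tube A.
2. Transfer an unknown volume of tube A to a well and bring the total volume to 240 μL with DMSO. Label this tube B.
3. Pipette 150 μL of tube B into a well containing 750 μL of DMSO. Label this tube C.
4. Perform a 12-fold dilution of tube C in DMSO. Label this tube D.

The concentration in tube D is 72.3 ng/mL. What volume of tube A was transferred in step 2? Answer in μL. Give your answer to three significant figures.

20.0 μL

Step 1: 0.4 mL + 2800 μL = 3.2 mL total → factor 3.2/0.4 = 8
Step 2: v brought to 240 μL → factor = 240 μL/v
Step 3: 150 μL + 750 μL = 900 μL total → factor 900/150 = 6
Step 4: 12-fold → factor 12
Product of known-step factors = 576
Overall factor = 0.500 mg/mL / (72.3 ng/mL) = 6915.6
Step-2 factor = 6915.6 / 576 = 12.006
v = 240 μL / 12.006 = 20.0 μL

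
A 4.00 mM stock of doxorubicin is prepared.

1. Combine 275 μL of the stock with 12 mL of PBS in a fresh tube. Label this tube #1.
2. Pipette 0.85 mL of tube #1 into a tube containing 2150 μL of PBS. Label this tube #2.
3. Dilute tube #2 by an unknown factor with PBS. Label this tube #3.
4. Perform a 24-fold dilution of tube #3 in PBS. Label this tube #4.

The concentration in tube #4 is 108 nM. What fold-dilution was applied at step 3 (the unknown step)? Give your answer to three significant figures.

Step 1: 275 μL + 12 mL = 12275 μL total → factor 12275/275 = 44.636
Step 2: 0.85 mL + 2150 μL = 3 mL total → factor 3/0.85 = 3.5294
Step 3: unknown factor x
Step 4: 24-fold → factor 24
Product of known-step factors = 3781
Overall factor = 4.00 mM / (108 nM) = 37037
x = 37037 / 3781 = 9.80

9.80-fold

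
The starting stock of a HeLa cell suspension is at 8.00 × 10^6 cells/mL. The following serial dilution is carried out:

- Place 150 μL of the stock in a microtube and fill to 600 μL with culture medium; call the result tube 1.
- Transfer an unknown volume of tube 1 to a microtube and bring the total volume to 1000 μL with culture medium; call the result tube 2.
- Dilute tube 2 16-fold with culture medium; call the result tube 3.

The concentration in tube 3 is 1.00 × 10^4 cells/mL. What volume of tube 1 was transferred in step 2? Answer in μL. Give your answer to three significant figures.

80.0 μL

Step 1: 150 μL brought to 600 μL → factor 600/150 = 4
Step 2: v brought to 1000 μL → factor = 1000 μL/v
Step 3: 16-fold → factor 16
Product of known-step factors = 64
Overall factor = 8.00 × 10^6 cells/mL / (1.00 × 10^4 cells/mL) = 800
Step-2 factor = 800 / 64 = 12.5
v = 1000 μL / 12.5 = 80.0 μL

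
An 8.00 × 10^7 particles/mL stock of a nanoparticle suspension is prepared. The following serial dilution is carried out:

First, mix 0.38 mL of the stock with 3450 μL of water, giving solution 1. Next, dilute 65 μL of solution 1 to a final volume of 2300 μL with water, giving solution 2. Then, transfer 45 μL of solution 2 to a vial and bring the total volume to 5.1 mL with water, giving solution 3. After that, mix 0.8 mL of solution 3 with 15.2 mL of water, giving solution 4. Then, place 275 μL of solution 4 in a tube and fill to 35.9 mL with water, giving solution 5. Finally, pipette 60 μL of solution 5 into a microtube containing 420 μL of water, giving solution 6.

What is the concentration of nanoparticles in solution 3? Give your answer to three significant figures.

1.98 × 10^3 particles/mL

Step 1: 0.38 mL + 3450 μL = 3.83 mL total → factor 3.83/0.38 = 10.079
Step 2: 65 μL brought to 2300 μL → factor 2300/65 = 35.385
Step 3: 45 μL brought to 5.1 mL → factor 5100/45 = 113.33
Dilution factor through solution 3 = 10.079 × 35.385 × 113.33 = 40419
[solution 3] = 8.00 × 10^7 particles/mL / 40419 = 1.98 × 10^3 particles/mL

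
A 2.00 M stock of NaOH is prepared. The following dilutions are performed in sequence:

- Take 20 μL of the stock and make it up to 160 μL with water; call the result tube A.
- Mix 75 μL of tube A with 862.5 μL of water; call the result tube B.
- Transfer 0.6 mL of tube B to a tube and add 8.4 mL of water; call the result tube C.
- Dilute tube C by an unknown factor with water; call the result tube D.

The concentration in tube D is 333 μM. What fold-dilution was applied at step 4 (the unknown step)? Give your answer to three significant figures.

4.00-fold

Step 1: 20 μL brought to 160 μL → factor 160/20 = 8
Step 2: 75 μL + 862.5 μL = 937.5 μL total → factor 937.5/75 = 12.5
Step 3: 0.6 mL + 8.4 mL = 9 mL total → factor 9/0.6 = 15
Step 4: unknown factor x
Product of known-step factors = 1500
Overall factor = 2.00 M / (333 μM) = 6006
x = 6006 / 1500 = 4.00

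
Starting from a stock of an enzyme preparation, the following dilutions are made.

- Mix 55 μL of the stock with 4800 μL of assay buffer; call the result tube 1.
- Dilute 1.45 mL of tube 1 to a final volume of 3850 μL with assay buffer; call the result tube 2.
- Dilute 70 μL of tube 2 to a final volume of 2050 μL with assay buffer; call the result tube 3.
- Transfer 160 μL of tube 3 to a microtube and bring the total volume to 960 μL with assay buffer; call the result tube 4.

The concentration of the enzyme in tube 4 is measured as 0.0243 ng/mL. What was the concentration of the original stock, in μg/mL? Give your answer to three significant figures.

Step 1: 55 μL + 4800 μL = 4855 μL total → factor 4855/55 = 88.273
Step 2: 1.45 mL brought to 3850 μL → factor 3.85/1.45 = 2.6552
Step 3: 70 μL brought to 2050 μL → factor 2050/70 = 29.286
Step 4: 160 μL brought to 960 μL → factor 960/160 = 6
Overall dilution factor = 88.273 × 2.6552 × 29.286 × 6 = 41184
Stock = 0.0243 ng/mL × 41184 = 1001 ng/mL = 1.00 μg/mL

1.00 μg/mL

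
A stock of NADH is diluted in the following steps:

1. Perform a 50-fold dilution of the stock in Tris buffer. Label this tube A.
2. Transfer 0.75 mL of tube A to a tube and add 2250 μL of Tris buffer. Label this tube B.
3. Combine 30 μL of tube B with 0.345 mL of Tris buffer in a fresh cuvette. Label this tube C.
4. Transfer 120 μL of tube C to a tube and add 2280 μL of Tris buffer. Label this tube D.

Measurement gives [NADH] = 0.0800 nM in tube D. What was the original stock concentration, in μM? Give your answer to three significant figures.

4.00 μM

Step 1: 50-fold → factor 50
Step 2: 0.75 mL + 2250 μL = 3 mL total → factor 3/0.75 = 4
Step 3: 30 μL + 0.345 mL = 375 μL total → factor 375/30 = 12.5
Step 4: 120 μL + 2280 μL = 2400 μL total → factor 2400/120 = 20
Overall dilution factor = 50 × 4 × 12.5 × 20 = 50000
Stock = 0.0800 nM × 50000 = 4000 nM = 4.00 μM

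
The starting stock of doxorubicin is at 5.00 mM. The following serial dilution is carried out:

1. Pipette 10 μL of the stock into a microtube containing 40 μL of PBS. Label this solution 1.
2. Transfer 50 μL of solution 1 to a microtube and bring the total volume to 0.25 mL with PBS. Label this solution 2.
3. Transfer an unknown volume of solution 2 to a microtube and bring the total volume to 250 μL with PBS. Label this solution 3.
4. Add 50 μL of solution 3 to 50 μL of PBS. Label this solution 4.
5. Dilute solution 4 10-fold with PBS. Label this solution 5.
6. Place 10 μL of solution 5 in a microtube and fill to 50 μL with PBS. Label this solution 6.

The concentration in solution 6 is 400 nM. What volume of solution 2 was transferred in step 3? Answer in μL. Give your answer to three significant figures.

50.0 μL

Step 1: 10 μL + 40 μL = 50 μL total → factor 50/10 = 5
Step 2: 50 μL brought to 0.25 mL → factor 250/50 = 5
Step 3: v brought to 250 μL → factor = 250 μL/v
Step 4: 50 μL + 50 μL = 100 μL total → factor 100/50 = 2
Step 5: 10-fold → factor 10
Step 6: 10 μL brought to 50 μL → factor 50/10 = 5
Product of known-step factors = 2500
Overall factor = 5.00 mM / (400 nM) = 12500
Step-3 factor = 12500 / 2500 = 5
v = 250 μL / 5 = 50.0 μL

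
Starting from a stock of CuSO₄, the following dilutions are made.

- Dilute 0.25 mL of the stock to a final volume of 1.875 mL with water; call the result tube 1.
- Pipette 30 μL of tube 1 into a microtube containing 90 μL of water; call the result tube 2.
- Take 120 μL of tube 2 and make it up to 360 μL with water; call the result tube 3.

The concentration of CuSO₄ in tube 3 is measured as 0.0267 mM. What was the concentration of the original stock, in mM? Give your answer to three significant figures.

2.40 mM

Step 1: 0.25 mL brought to 1.875 mL → factor 1.875/0.25 = 7.5
Step 2: 30 μL + 90 μL = 120 μL total → factor 120/30 = 4
Step 3: 120 μL brought to 360 μL → factor 360/120 = 3
Overall dilution factor = 7.5 × 4 × 3 = 90
Stock = 0.0267 mM × 90 = 2.40 mM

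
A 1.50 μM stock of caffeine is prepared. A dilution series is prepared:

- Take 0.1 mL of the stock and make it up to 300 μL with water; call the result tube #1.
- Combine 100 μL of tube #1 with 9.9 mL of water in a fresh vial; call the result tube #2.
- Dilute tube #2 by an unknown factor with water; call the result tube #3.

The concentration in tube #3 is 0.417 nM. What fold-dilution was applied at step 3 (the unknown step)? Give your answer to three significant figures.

Step 1: 0.1 mL brought to 300 μL → factor 0.3/0.1 = 3
Step 2: 100 μL + 9.9 mL = 10000 μL total → factor 10000/100 = 100
Step 3: unknown factor x
Product of known-step factors = 300
Overall factor = 1.50 μM / (0.417 nM) = 3597.1
x = 3597.1 / 300 = 12.0

12.0-fold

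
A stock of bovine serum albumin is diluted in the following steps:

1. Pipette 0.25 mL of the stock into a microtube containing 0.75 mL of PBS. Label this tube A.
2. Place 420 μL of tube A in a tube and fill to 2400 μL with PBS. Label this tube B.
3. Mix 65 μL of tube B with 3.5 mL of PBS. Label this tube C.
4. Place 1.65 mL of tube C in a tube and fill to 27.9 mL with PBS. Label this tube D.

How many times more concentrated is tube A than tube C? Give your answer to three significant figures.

313

Step 1: 0.25 mL + 0.75 mL = 1 mL total → factor 1/0.25 = 4
Step 2: 420 μL brought to 2400 μL → factor 2400/420 = 5.7143
Step 3: 65 μL + 3.5 mL = 3565 μL total → factor 3565/65 = 54.846
Dilution factor to tube A = 4; to tube C = 1253.6
[tube A]/[tube C] = (factor to tube C)/(factor to tube A) = 1253.6/4 = 313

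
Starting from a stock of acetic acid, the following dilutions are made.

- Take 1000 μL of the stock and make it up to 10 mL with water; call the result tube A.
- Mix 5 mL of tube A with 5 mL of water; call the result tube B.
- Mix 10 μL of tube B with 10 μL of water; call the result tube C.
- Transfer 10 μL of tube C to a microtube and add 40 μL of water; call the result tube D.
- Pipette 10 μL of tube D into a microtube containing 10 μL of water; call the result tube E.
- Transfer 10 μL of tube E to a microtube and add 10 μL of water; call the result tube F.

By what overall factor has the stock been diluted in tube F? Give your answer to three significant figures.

800

Step 1: 1000 μL brought to 10 mL → factor 10000/1000 = 10
Step 2: 5 mL + 5 mL = 10 mL total → factor 10/5 = 2
Step 3: 10 μL + 10 μL = 20 μL total → factor 20/10 = 2
Step 4: 10 μL + 40 μL = 50 μL total → factor 50/10 = 5
Step 5: 10 μL + 10 μL = 20 μL total → factor 20/10 = 2
Step 6: 10 μL + 10 μL = 20 μL total → factor 20/10 = 2
Overall dilution factor = 10 × 2 × 2 × 5 × 2 × 2 = 800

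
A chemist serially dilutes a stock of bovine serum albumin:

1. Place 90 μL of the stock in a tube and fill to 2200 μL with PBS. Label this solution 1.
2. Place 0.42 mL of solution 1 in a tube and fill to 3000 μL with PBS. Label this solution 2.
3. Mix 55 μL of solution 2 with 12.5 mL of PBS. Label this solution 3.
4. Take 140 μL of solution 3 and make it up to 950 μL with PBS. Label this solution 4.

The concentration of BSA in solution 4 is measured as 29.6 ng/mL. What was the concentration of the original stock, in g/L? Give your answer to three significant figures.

Step 1: 90 μL brought to 2200 μL → factor 2200/90 = 24.444
Step 2: 0.42 mL brought to 3000 μL → factor 3/0.42 = 7.1429
Step 3: 55 μL + 12.5 mL = 12555 μL total → factor 12555/55 = 228.27
Step 4: 140 μL brought to 950 μL → factor 950/140 = 6.7857
Overall dilution factor = 24.444 × 7.1429 × 228.27 × 6.7857 = 2.7046 × 10^5
Stock = 29.6 ng/mL × 2.7046 × 10^5 = 8.006 × 10^6 ng/mL = 8.01 g/L

8.01 g/L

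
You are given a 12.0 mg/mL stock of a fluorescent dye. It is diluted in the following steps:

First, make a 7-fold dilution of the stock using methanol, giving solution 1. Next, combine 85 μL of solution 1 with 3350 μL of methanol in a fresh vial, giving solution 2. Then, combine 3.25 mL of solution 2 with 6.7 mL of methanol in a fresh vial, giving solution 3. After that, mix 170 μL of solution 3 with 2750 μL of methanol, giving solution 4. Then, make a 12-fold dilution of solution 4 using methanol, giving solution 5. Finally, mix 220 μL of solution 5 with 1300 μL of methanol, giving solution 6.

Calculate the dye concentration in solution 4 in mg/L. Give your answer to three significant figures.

Step 1: 7-fold → factor 7
Step 2: 85 μL + 3350 μL = 3435 μL total → factor 3435/85 = 40.412
Step 3: 3.25 mL + 6.7 mL = 9.95 mL total → factor 9.95/3.25 = 3.0615
Step 4: 170 μL + 2750 μL = 2920 μL total → factor 2920/170 = 17.176
Dilution factor through solution 4 = 7 × 40.412 × 3.0615 × 17.176 = 14876
[solution 4] = 12.0 mg/mL / 14876 = 0.0008067 mg/mL = 0.807 mg/L

0.807 mg/L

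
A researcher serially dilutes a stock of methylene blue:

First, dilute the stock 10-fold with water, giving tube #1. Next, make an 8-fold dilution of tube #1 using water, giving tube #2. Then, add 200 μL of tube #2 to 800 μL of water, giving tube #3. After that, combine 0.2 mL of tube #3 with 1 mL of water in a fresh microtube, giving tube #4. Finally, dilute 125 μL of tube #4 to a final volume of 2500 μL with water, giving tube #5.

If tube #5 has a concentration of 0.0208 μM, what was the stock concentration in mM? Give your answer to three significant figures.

Step 1: 10-fold → factor 10
Step 2: 8-fold → factor 8
Step 3: 200 μL + 800 μL = 1000 μL total → factor 1000/200 = 5
Step 4: 0.2 mL + 1 mL = 1.2 mL total → factor 1.2/0.2 = 6
Step 5: 125 μL brought to 2500 μL → factor 2500/125 = 20
Overall dilution factor = 10 × 8 × 5 × 6 × 20 = 48000
Stock = 0.0208 μM × 48000 = 998.4 μM = 0.998 mM

0.998 mM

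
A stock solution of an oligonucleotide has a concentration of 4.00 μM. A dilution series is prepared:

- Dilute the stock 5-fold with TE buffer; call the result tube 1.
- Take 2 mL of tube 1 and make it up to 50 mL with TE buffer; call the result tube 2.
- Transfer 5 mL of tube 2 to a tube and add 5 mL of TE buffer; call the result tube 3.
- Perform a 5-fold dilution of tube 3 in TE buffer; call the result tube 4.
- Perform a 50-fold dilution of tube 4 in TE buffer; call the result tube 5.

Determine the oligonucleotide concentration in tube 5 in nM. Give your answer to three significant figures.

Step 1: 5-fold → factor 5
Step 2: 2 mL brought to 50 mL → factor 50/2 = 25
Step 3: 5 mL + 5 mL = 10 mL total → factor 10/5 = 2
Step 4: 5-fold → factor 5
Step 5: 50-fold → factor 50
Overall dilution factor = 5 × 25 × 2 × 5 × 50 = 62500
Final = 4.00 μM / 62500 = 6.400 × 10^-5 μM = 0.0640 nM

0.0640 nM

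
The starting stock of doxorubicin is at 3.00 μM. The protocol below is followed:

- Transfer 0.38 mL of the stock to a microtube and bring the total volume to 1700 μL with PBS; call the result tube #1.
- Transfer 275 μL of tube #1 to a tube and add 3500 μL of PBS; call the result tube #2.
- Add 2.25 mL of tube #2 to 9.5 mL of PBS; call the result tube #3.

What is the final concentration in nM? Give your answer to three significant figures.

Step 1: 0.38 mL brought to 1700 μL → factor 1.7/0.38 = 4.4737
Step 2: 275 μL + 3500 μL = 3775 μL total → factor 3775/275 = 13.727
Step 3: 2.25 mL + 9.5 mL = 11.75 mL total → factor 11.75/2.25 = 5.2222
Overall dilution factor = 4.4737 × 13.727 × 5.2222 = 320.7
Final = 3.00 μM / 320.7 = 0.009354 μM = 9.35 nM

9.35 nM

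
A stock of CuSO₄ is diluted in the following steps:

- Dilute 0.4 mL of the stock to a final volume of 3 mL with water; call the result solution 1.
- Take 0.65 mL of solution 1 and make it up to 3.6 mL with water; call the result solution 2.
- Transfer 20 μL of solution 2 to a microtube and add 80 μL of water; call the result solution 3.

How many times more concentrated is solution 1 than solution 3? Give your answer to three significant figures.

Step 1: 0.4 mL brought to 3 mL → factor 3/0.4 = 7.5
Step 2: 0.65 mL brought to 3.6 mL → factor 3.6/0.65 = 5.5385
Step 3: 20 μL + 80 μL = 100 μL total → factor 100/20 = 5
Dilution factor to solution 1 = 7.5; to solution 3 = 207.69
[solution 1]/[solution 3] = (factor to solution 3)/(factor to solution 1) = 207.69/7.5 = 27.7

27.7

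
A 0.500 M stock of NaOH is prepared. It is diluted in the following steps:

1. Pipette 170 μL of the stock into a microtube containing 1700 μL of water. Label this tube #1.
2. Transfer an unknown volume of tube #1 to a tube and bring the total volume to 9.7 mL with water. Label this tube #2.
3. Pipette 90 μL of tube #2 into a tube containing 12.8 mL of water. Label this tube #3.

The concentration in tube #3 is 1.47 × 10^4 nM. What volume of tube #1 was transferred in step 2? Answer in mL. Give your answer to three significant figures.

Step 1: 170 μL + 1700 μL = 1870 μL total → factor 1870/170 = 11
Step 2: v brought to 9.7 mL → factor = 9.7 mL/v
Step 3: 90 μL + 12.8 mL = 12890 μL total → factor 12890/90 = 143.22
Product of known-step factors = 1575.4
Overall factor = 0.500 M / (1.47 × 10^4 nM) = 34014
Step-2 factor = 34014 / 1575.4 = 21.59
v = 9.7 mL / 21.59 = 0.449 mL

0.449 mL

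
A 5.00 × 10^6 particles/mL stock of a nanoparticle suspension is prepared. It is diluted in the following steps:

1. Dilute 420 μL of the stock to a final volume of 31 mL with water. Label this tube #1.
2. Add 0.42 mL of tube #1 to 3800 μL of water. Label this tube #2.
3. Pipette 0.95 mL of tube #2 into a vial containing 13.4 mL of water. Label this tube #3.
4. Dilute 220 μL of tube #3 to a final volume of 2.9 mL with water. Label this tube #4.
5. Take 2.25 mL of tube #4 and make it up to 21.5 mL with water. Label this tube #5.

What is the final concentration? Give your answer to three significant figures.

Step 1: 420 μL brought to 31 mL → factor 31000/420 = 73.81
Step 2: 0.42 mL + 3800 μL = 4.22 mL total → factor 4.22/0.42 = 10.048
Step 3: 0.95 mL + 13.4 mL = 14.35 mL total → factor 14.35/0.95 = 15.105
Step 4: 220 μL brought to 2.9 mL → factor 2900/220 = 13.182
Step 5: 2.25 mL brought to 21.5 mL → factor 21.5/2.25 = 9.5556
Overall dilution factor = 73.81 × 10.048 × 15.105 × 13.182 × 9.5556 = 1.411 × 10^6
Final = 5.00 × 10^6 particles/mL / 1.411 × 10^6 = 3.54 particles/mL

3.54 particles/mL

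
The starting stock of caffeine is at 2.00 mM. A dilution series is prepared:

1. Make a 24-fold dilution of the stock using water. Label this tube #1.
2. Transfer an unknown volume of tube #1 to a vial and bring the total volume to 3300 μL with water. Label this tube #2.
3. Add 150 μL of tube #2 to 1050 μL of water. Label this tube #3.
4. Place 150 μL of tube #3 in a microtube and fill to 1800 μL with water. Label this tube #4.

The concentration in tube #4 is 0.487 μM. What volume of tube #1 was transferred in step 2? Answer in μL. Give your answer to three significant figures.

1.85 × 10^3 μL

Step 1: 24-fold → factor 24
Step 2: v brought to 3300 μL → factor = 3300 μL/v
Step 3: 150 μL + 1050 μL = 1200 μL total → factor 1200/150 = 8
Step 4: 150 μL brought to 1800 μL → factor 1800/150 = 12
Product of known-step factors = 2304
Overall factor = 2.00 mM / (0.487 μM) = 4106.8
Step-2 factor = 4106.8 / 2304 = 1.7825
v = 3300 μL / 1.7825 = 1.85 × 10^3 μL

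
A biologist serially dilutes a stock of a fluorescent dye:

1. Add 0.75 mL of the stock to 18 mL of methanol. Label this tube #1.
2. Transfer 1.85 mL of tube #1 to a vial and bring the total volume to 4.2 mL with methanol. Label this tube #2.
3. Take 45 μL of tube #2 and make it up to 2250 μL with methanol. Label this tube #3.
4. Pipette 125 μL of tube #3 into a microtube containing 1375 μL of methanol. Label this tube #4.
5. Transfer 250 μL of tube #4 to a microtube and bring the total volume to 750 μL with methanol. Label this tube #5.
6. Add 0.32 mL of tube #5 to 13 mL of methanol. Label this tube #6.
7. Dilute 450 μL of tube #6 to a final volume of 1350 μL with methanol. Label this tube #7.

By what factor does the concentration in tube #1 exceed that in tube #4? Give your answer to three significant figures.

1.36 × 10^3

Step 1: 0.75 mL + 18 mL = 18.75 mL total → factor 18.75/0.75 = 25
Step 2: 1.85 mL brought to 4.2 mL → factor 4.2/1.85 = 2.2703
Step 3: 45 μL brought to 2250 μL → factor 2250/45 = 50
Step 4: 125 μL + 1375 μL = 1500 μL total → factor 1500/125 = 12
Dilution factor to tube #1 = 25; to tube #4 = 34054
[tube #1]/[tube #4] = (factor to tube #4)/(factor to tube #1) = 34054/25 = 1.36 × 10^3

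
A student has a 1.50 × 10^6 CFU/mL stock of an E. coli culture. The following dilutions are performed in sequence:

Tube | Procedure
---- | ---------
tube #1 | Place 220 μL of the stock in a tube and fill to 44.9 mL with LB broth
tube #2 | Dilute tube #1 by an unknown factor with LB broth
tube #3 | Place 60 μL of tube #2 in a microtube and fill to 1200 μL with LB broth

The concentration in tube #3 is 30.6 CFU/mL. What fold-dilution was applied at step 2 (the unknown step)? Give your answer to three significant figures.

Step 1: 220 μL brought to 44.9 mL → factor 44900/220 = 204.09
Step 2: unknown factor x
Step 3: 60 μL brought to 1200 μL → factor 1200/60 = 20
Product of known-step factors = 4081.8
Overall factor = 1.50 × 10^6 CFU/mL / (30.6 CFU/mL) = 49020
x = 49020 / 4081.8 = 12.0

12.0-fold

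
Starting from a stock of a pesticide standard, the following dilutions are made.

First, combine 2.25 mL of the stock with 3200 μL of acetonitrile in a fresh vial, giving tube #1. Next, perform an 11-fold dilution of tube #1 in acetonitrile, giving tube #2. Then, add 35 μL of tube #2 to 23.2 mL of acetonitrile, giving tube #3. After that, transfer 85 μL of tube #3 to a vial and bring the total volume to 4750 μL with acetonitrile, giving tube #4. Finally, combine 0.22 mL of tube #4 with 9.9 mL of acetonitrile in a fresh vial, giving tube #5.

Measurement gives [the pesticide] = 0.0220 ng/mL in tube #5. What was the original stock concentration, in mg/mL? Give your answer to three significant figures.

Step 1: 2.25 mL + 3200 μL = 5.45 mL total → factor 5.45/2.25 = 2.4222
Step 2: 11-fold → factor 11
Step 3: 35 μL + 23.2 mL = 23235 μL total → factor 23235/35 = 663.86
Step 4: 85 μL brought to 4750 μL → factor 4750/85 = 55.882
Step 5: 0.22 mL + 9.9 mL = 10.12 mL total → factor 10.12/0.22 = 46
Overall dilution factor = 2.4222 × 11 × 663.86 × 55.882 × 46 = 4.5469 × 10^7
Stock = 0.0220 ng/mL × 4.5469 × 10^7 = 1.000 × 10^6 ng/mL = 1.00 mg/mL

1.00 mg/mL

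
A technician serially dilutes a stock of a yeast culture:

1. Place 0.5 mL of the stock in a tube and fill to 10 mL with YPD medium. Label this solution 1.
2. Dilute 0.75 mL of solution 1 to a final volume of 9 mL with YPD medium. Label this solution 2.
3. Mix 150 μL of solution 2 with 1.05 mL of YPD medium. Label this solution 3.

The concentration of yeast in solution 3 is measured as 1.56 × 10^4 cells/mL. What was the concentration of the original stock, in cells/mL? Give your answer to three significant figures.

Step 1: 0.5 mL brought to 10 mL → factor 10/0.5 = 20
Step 2: 0.75 mL brought to 9 mL → factor 9/0.75 = 12
Step 3: 150 μL + 1.05 mL = 1200 μL total → factor 1200/150 = 8
Overall dilution factor = 20 × 12 × 8 = 1920
Stock = 1.56 × 10^4 cells/mL × 1920 = 3.00 × 10^7 cells/mL

3.00 × 10^7 cells/mL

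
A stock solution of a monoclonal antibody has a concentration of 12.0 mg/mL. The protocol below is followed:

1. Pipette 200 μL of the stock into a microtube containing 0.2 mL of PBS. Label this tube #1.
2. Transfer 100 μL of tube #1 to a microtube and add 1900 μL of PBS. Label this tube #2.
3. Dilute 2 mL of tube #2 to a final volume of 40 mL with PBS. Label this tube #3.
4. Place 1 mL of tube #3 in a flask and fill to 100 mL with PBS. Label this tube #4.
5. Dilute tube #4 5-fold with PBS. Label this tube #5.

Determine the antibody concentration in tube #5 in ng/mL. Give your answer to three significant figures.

Step 1: 200 μL + 0.2 mL = 400 μL total → factor 400/200 = 2
Step 2: 100 μL + 1900 μL = 2000 μL total → factor 2000/100 = 20
Step 3: 2 mL brought to 40 mL → factor 40/2 = 20
Step 4: 1 mL brought to 100 mL → factor 100/1 = 100
Step 5: 5-fold → factor 5
Overall dilution factor = 2 × 20 × 20 × 100 × 5 = 4 × 10^5
Final = 12.0 mg/mL / 4 × 10^5 = 3.000 × 10^-5 mg/mL = 30.0 ng/mL

30.0 ng/mL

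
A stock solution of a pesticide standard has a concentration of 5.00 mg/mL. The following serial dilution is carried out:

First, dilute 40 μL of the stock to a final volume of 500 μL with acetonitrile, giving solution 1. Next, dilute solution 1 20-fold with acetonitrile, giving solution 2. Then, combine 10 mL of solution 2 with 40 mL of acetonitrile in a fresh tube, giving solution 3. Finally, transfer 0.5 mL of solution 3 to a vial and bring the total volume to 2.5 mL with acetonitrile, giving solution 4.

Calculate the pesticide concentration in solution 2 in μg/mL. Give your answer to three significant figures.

20.0 μg/mL

Step 1: 40 μL brought to 500 μL → factor 500/40 = 12.5
Step 2: 20-fold → factor 20
Dilution factor through solution 2 = 12.5 × 20 = 250
[solution 2] = 5.00 mg/mL / 250 = 0.02000 mg/mL = 20.0 μg/mL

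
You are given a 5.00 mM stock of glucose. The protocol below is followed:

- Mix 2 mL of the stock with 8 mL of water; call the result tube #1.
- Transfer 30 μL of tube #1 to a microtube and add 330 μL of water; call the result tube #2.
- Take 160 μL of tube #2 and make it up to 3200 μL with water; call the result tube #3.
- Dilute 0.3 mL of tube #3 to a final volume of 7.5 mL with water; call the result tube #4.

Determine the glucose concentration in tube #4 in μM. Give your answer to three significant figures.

0.167 μM

Step 1: 2 mL + 8 mL = 10 mL total → factor 10/2 = 5
Step 2: 30 μL + 330 μL = 360 μL total → factor 360/30 = 12
Step 3: 160 μL brought to 3200 μL → factor 3200/160 = 20
Step 4: 0.3 mL brought to 7.5 mL → factor 7.5/0.3 = 25
Overall dilution factor = 5 × 12 × 20 × 25 = 30000
Final = 5.00 mM / 30000 = 0.0001667 mM = 0.167 μM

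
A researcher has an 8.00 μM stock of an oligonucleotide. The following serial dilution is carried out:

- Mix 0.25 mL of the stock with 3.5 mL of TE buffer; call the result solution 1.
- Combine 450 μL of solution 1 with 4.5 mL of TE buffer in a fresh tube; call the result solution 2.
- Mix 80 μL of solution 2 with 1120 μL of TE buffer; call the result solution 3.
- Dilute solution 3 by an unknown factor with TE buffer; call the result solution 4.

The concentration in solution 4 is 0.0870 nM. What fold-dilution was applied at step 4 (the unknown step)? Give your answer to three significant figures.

37.2-fold

Step 1: 0.25 mL + 3.5 mL = 3.75 mL total → factor 3.75/0.25 = 15
Step 2: 450 μL + 4.5 mL = 4950 μL total → factor 4950/450 = 11
Step 3: 80 μL + 1120 μL = 1200 μL total → factor 1200/80 = 15
Step 4: unknown factor x
Product of known-step factors = 2475
Overall factor = 8.00 μM / (0.0870 nM) = 91954
x = 91954 / 2475 = 37.2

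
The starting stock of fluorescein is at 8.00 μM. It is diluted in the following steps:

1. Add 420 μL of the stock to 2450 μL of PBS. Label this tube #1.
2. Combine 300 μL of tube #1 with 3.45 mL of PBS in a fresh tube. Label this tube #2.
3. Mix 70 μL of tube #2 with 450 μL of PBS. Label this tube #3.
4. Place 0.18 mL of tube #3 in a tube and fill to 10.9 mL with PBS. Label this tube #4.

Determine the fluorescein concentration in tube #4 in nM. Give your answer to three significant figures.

Step 1: 420 μL + 2450 μL = 2870 μL total → factor 2870/420 = 6.8333
Step 2: 300 μL + 3.45 mL = 3750 μL total → factor 3750/300 = 12.5
Step 3: 70 μL + 450 μL = 520 μL total → factor 520/70 = 7.4286
Step 4: 0.18 mL brought to 10.9 mL → factor 10.9/0.18 = 60.556
Overall dilution factor = 6.8333 × 12.5 × 7.4286 × 60.556 = 38424
Final = 8.00 μM / 38424 = 0.0002082 μM = 0.208 nM

0.208 nM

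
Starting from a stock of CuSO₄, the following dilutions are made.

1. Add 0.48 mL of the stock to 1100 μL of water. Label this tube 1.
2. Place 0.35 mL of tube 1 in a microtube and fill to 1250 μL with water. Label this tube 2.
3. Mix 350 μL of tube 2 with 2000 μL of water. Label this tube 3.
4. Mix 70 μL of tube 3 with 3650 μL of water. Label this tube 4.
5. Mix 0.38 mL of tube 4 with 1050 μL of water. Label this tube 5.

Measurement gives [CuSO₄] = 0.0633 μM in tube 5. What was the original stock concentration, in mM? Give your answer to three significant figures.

0.999 mM

Step 1: 0.48 mL + 1100 μL = 1.58 mL total → factor 1.58/0.48 = 3.2917
Step 2: 0.35 mL brought to 1250 μL → factor 1.25/0.35 = 3.5714
Step 3: 350 μL + 2000 μL = 2350 μL total → factor 2350/350 = 6.7143
Step 4: 70 μL + 3650 μL = 3720 μL total → factor 3720/70 = 53.143
Step 5: 0.38 mL + 1050 μL = 1.43 mL total → factor 1.43/0.38 = 3.7632
Overall dilution factor = 3.2917 × 3.5714 × 6.7143 × 53.143 × 3.7632 = 15785
Stock = 0.0633 μM × 15785 = 999.2 μM = 0.999 mM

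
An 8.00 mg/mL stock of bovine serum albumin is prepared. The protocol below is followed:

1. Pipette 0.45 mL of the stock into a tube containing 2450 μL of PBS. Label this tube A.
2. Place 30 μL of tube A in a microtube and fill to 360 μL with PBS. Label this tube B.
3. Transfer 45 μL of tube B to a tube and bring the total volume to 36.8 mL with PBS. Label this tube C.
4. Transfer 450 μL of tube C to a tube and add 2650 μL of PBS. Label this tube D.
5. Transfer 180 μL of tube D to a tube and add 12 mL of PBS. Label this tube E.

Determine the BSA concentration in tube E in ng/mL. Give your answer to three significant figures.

0.271 ng/mL

Step 1: 0.45 mL + 2450 μL = 2.9 mL total → factor 2.9/0.45 = 6.4444
Step 2: 30 μL brought to 360 μL → factor 360/30 = 12
Step 3: 45 μL brought to 36.8 mL → factor 36800/45 = 817.78
Step 4: 450 μL + 2650 μL = 3100 μL total → factor 3100/450 = 6.8889
Step 5: 180 μL + 12 mL = 12180 μL total → factor 12180/180 = 67.667
Overall dilution factor = 6.4444 × 12 × 817.78 × 6.8889 × 67.667 = 2.948 × 10^7
Final = 8.00 mg/mL / 2.948 × 10^7 = 2.714 × 10^-7 mg/mL = 0.271 ng/mL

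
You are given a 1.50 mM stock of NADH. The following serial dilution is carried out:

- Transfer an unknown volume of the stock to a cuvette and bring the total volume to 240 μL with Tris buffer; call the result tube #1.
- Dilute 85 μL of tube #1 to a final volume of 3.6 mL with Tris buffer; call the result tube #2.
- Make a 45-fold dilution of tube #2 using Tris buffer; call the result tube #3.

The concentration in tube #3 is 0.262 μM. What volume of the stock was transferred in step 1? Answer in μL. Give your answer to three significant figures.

79.9 μL

Step 1: v brought to 240 μL → factor = 240 μL/v
Step 2: 85 μL brought to 3.6 mL → factor 3600/85 = 42.353
Step 3: 45-fold → factor 45
Product of known-step factors = 1905.9
Overall factor = 1.50 mM / (0.262 μM) = 5725.2
Step-1 factor = 5725.2 / 1905.9 = 3.004
v = 240 μL / 3.004 = 79.9 μL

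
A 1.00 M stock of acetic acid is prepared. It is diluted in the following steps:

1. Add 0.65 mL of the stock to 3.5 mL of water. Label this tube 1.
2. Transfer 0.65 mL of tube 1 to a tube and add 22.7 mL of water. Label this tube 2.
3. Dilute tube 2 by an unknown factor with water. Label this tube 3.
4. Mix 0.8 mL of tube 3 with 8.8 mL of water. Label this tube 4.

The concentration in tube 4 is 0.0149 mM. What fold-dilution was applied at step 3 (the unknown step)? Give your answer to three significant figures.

Step 1: 0.65 mL + 3.5 mL = 4.15 mL total → factor 4.15/0.65 = 6.3846
Step 2: 0.65 mL + 22.7 mL = 23.35 mL total → factor 23.35/0.65 = 35.923
Step 3: unknown factor x
Step 4: 0.8 mL + 8.8 mL = 9.6 mL total → factor 9.6/0.8 = 12
Product of known-step factors = 2752.3
Overall factor = 1.00 M / (0.0149 mM) = 67114
x = 67114 / 2752.3 = 24.4

24.4-fold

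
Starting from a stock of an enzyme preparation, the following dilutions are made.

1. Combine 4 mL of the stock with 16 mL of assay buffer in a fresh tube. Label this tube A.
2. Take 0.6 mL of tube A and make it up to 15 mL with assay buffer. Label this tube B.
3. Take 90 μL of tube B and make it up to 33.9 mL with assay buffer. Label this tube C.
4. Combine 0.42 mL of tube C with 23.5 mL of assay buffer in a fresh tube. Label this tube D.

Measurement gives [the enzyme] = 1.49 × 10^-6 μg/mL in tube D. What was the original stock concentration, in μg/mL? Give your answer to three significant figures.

4.00 μg/mL

Step 1: 4 mL + 16 mL = 20 mL total → factor 20/4 = 5
Step 2: 0.6 mL brought to 15 mL → factor 15/0.6 = 25
Step 3: 90 μL brought to 33.9 mL → factor 33900/90 = 376.67
Step 4: 0.42 mL + 23.5 mL = 23.92 mL total → factor 23.92/0.42 = 56.952
Overall dilution factor = 5 × 25 × 376.67 × 56.952 = 2.6815 × 10^6
Stock = 1.49 × 10^-6 μg/mL × 2.6815 × 10^6 = 4.00 μg/mL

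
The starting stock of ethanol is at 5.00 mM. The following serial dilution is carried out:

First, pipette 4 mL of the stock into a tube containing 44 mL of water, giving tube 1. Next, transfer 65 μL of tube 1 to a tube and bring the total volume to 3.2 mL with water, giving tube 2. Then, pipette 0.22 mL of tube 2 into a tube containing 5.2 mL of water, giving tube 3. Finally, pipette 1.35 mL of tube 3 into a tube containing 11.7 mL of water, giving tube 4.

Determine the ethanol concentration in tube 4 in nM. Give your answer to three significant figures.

35.5 nM

Step 1: 4 mL + 44 mL = 48 mL total → factor 48/4 = 12
Step 2: 65 μL brought to 3.2 mL → factor 3200/65 = 49.231
Step 3: 0.22 mL + 5.2 mL = 5.42 mL total → factor 5.42/0.22 = 24.636
Step 4: 1.35 mL + 11.7 mL = 13.05 mL total → factor 13.05/1.35 = 9.6667
Overall dilution factor = 12 × 49.231 × 24.636 × 9.6667 = 1.4069 × 10^5
Final = 5.00 mM / 1.4069 × 10^5 = 3.554 × 10^-5 mM = 35.5 nM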